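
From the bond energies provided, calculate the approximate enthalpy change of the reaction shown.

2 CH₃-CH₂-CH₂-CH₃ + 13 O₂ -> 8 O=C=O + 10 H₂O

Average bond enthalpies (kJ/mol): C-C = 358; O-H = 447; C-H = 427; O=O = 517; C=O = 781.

ΔH ≈ −4027 kJ

Bonds broken (reactants):
  C-C: 6 × 358 = 2148
  C-H: 20 × 427 = 8540
  O=O: 13 × 517 = 6721
  Σ(broken) = 17409 kJ
Bonds formed (products):
  C=O: 16 × 781 = 12496
  O-H: 20 × 447 = 8940
  Σ(formed) = 21436 kJ
ΔH = Σ(broken) − Σ(formed) = 17409 − 21436 = −4027 kJ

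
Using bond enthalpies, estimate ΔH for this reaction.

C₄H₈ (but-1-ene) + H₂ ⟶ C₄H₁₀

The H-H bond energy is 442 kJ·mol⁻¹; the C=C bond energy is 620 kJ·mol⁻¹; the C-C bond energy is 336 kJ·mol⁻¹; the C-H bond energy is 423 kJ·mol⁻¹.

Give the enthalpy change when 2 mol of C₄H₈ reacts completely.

Bonds broken (reactants):
  C-C: 2 × 336 = 672
  C-H: 8 × 423 = 3384
  C=C: 1 × 620 = 620
  H-H: 1 × 442 = 442
  Σ(broken) = 5118 kJ
Bonds formed (products):
  C-C: 3 × 336 = 1008
  C-H: 10 × 423 = 4230
  Σ(formed) = 5238 kJ
ΔH = Σ(broken) − Σ(formed) = 5118 − 5238 = −120 kJ
For 2× the reaction as written: 2 × (−120) = −240 kJ

ΔH = −240 kJ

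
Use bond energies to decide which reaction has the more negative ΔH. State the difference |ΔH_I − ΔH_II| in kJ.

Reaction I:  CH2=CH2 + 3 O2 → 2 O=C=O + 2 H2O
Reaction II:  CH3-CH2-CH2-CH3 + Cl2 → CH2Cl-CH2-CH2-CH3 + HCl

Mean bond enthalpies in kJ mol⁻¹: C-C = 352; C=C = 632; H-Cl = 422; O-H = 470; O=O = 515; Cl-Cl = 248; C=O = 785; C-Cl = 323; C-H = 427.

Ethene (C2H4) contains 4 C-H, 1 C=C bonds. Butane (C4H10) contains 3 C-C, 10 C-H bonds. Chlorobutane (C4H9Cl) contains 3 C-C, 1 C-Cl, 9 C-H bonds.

Reaction I:
  Bonds broken (reactants):
    C-H: 4 × 427 = 1708
    C=C: 1 × 632 = 632
    O=O: 3 × 515 = 1545
    Σ(broken) = 3885 kJ
  Bonds formed (products):
    C=O: 4 × 785 = 3140
    O-H: 4 × 470 = 1880
    Σ(formed) = 5020 kJ
  ΔH_I = 3885 − 5020 = −1135 kJ
Reaction II:
  Bonds broken (reactants):
    C-C: 3 × 352 = 1056
    C-H: 10 × 427 = 4270
    Cl-Cl: 1 × 248 = 248
    Σ(broken) = 5574 kJ
  Bonds formed (products):
    C-C: 3 × 352 = 1056
    C-Cl: 1 × 323 = 323
    C-H: 9 × 427 = 3843
    H-Cl: 1 × 422 = 422
    Σ(formed) = 5644 kJ
  ΔH_II = 5574 − 5644 = −70 kJ
ΔH_I − ΔH_II = −1065 kJ, so reaction I has the more negative ΔH; |ΔH_I − ΔH_II| = 1065 kJ.

Reaction I, by 1065 kJ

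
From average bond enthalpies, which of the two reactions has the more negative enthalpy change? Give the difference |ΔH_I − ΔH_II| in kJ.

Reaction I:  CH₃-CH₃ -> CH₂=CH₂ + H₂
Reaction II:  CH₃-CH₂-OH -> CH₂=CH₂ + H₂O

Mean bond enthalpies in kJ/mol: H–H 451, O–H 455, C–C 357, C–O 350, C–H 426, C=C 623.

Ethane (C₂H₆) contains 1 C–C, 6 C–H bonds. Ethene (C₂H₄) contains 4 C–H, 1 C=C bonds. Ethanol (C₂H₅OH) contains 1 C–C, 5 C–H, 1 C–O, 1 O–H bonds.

Reaction II, by 80 kJ

Reaction I:
  Bonds broken (reactants):
    C–C: 1 × 357 = 357
    C–H: 6 × 426 = 2556
    Σ(broken) = 2913 kJ
  Bonds formed (products):
    C–H: 4 × 426 = 1704
    C=C: 1 × 623 = 623
    H–H: 1 × 451 = 451
    Σ(formed) = 2778 kJ
  ΔH_I = 2913 − 2778 = +135 kJ
Reaction II:
  Bonds broken (reactants):
    C–C: 1 × 357 = 357
    C–H: 5 × 426 = 2130
    C–O: 1 × 350 = 350
    O–H: 1 × 455 = 455
    Σ(broken) = 3292 kJ
  Bonds formed (products):
    C–H: 4 × 426 = 1704
    C=C: 1 × 623 = 623
    O–H: 2 × 455 = 910
    Σ(formed) = 3237 kJ
  ΔH_II = 3292 − 3237 = +55 kJ
ΔH_I − ΔH_II = +80 kJ, so reaction II has the more negative ΔH; |ΔH_I − ΔH_II| = 80 kJ.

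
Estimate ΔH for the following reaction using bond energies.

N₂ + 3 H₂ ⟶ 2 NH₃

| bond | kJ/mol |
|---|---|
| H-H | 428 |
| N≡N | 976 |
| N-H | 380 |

Bonds broken (reactants):
  H-H: 3 × 428 = 1284
  N≡N: 1 × 976 = 976
  Σ(broken) = 2260 kJ
Bonds formed (products):
  N-H: 6 × 380 = 2280
  Σ(formed) = 2280 kJ
ΔH = Σ(broken) − Σ(formed) = 2260 − 2280 = −20 kJ

ΔH ≈ −20 kJ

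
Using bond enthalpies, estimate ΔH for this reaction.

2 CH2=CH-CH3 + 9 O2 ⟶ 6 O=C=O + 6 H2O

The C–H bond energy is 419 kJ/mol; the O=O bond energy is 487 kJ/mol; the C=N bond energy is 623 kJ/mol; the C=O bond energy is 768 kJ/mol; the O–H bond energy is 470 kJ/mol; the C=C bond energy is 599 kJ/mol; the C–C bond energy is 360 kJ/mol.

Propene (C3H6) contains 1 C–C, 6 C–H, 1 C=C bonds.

ΔH ≈ −3527 kJ

Bonds broken (reactants):
  C–C: 2 × 360 = 720
  C–H: 12 × 419 = 5028
  C=C: 2 × 599 = 1198
  O=O: 9 × 487 = 4383
  Σ(broken) = 11329 kJ
Bonds formed (products):
  C=O: 12 × 768 = 9216
  O–H: 12 × 470 = 5640
  Σ(formed) = 14856 kJ
ΔH = Σ(broken) − Σ(formed) = 11329 − 14856 = −3527 kJ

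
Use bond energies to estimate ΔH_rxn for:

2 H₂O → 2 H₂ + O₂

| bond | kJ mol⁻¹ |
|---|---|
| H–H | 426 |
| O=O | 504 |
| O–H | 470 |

ΔH ≈ +524 kJ

Bonds broken (reactants):
  O–H: 4 × 470 = 1880
  Σ(broken) = 1880 kJ
Bonds formed (products):
  H–H: 2 × 426 = 852
  O=O: 1 × 504 = 504
  Σ(formed) = 1356 kJ
ΔH = Σ(broken) − Σ(formed) = 1880 − 1356 = +524 kJ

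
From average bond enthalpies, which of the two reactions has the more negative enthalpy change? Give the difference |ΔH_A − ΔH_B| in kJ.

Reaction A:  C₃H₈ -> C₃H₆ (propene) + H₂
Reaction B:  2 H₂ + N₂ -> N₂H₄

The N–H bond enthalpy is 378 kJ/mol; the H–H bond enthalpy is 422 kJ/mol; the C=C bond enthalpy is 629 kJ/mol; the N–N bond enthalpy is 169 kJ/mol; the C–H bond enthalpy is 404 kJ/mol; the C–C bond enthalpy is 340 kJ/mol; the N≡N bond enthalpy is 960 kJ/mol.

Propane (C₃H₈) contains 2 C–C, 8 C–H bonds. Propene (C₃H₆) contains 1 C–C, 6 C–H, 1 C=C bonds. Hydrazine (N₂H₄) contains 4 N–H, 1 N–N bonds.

Reaction A, by 26 kJ

Reaction A:
  Bonds broken (reactants):
    C–C: 2 × 340 = 680
    C–H: 8 × 404 = 3232
    Σ(broken) = 3912 kJ
  Bonds formed (products):
    C–C: 1 × 340 = 340
    C–H: 6 × 404 = 2424
    C=C: 1 × 629 = 629
    H–H: 1 × 422 = 422
    Σ(formed) = 3815 kJ
  ΔH_A = 3912 − 3815 = +97 kJ
Reaction B:
  Bonds broken (reactants):
    H–H: 2 × 422 = 844
    N≡N: 1 × 960 = 960
    Σ(broken) = 1804 kJ
  Bonds formed (products):
    N–H: 4 × 378 = 1512
    N–N: 1 × 169 = 169
    Σ(formed) = 1681 kJ
  ΔH_B = 1804 − 1681 = +123 kJ
ΔH_A − ΔH_B = −26 kJ, so reaction A has the more negative ΔH; |ΔH_A − ΔH_B| = 26 kJ.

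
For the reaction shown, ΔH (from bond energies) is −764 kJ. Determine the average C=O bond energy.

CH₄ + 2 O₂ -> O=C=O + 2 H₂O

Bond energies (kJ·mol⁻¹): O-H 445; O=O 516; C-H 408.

Let D be the C=O bond energy.
Σ(broken) = 4×408 + 2×516 = 2664
Σ(formed) = 2×D + 4×445 = 1780 + 2D
ΔH = Σ(broken) − Σ(formed) = (2664) − (1780 + 2D) = +884 − 2D
Setting this equal to −764 kJ gives 2D = 1648, so D = 824 kJ/mol.

D(C=O) ≈ 824 kJ/mol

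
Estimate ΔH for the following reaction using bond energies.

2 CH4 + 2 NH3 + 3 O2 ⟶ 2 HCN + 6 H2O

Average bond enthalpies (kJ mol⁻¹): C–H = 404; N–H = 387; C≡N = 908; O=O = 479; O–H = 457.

ΔH ≈ −1117 kJ

Bonds broken (reactants):
  C–H: 8 × 404 = 3232
  N–H: 6 × 387 = 2322
  O=O: 3 × 479 = 1437
  Σ(broken) = 6991 kJ
Bonds formed (products):
  C≡N: 2 × 908 = 1816
  C–H: 2 × 404 = 808
  O–H: 12 × 457 = 5484
  Σ(formed) = 8108 kJ
ΔH = Σ(broken) − Σ(formed) = 6991 − 8108 = −1117 kJ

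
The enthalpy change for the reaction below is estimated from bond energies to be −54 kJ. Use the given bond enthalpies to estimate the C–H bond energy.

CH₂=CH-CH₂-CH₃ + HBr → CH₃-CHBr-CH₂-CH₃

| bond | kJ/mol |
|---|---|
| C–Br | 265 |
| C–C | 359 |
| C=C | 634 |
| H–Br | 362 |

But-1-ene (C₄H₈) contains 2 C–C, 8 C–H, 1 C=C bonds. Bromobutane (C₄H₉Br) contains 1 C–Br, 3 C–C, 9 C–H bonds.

Let D be the C–H bond energy.
Σ(broken) = 2×359 + 8×D + 1×634 + 1×362 = 1714 + 8D
Σ(formed) = 1×265 + 3×359 + 9×D = 1342 + 9D
ΔH = Σ(broken) − Σ(formed) = (1714 + 8D) − (1342 + 9D) = +372 − D
Setting this equal to −54 kJ gives D = 426 kJ/mol.

D(C–H) ≈ 426 kJ/mol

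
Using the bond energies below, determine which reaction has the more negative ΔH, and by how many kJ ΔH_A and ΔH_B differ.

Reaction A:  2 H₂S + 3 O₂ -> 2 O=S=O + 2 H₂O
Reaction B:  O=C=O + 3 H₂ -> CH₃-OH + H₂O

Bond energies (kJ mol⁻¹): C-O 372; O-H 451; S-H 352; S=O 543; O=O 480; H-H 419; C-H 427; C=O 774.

Reaction A:
  Bonds broken (reactants):
    O=O: 3 × 480 = 1440
    S-H: 4 × 352 = 1408
    Σ(broken) = 2848 kJ
  Bonds formed (products):
    O-H: 4 × 451 = 1804
    S=O: 4 × 543 = 2172
    Σ(formed) = 3976 kJ
  ΔH_A = 2848 − 3976 = −1128 kJ
Reaction B:
  Bonds broken (reactants):
    C=O: 2 × 774 = 1548
    H-H: 3 × 419 = 1257
    Σ(broken) = 2805 kJ
  Bonds formed (products):
    C-H: 3 × 427 = 1281
    C-O: 1 × 372 = 372
    O-H: 3 × 451 = 1353
    Σ(formed) = 3006 kJ
  ΔH_B = 2805 − 3006 = −201 kJ
ΔH_A − ΔH_B = −927 kJ, so reaction A has the more negative ΔH; |ΔH_A − ΔH_B| = 927 kJ.

Reaction A, by 927 kJ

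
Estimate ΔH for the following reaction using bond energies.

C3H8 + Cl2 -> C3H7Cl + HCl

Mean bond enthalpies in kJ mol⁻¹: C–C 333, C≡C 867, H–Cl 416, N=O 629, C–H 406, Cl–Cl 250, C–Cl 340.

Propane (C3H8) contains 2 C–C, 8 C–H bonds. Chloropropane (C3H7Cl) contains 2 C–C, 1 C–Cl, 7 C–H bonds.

ΔH ≈ −100 kJ

Bonds broken (reactants):
  C–C: 2 × 333 = 666
  C–H: 8 × 406 = 3248
  Cl–Cl: 1 × 250 = 250
  Σ(broken) = 4164 kJ
Bonds formed (products):
  C–C: 2 × 333 = 666
  C–Cl: 1 × 340 = 340
  C–H: 7 × 406 = 2842
  H–Cl: 1 × 416 = 416
  Σ(formed) = 4264 kJ
ΔH = Σ(broken) − Σ(formed) = 4164 − 4264 = −100 kJ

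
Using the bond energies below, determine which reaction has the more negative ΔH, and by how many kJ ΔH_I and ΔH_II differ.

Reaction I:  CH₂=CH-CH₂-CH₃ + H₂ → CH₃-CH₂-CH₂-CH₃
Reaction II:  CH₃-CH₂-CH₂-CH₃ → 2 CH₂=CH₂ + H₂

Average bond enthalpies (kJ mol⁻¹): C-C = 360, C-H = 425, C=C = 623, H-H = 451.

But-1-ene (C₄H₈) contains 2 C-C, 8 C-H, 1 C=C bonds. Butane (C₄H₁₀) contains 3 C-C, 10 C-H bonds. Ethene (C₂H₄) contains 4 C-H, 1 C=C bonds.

Reaction I, by 369 kJ

Reaction I:
  Bonds broken (reactants):
    C-C: 2 × 360 = 720
    C-H: 8 × 425 = 3400
    C=C: 1 × 623 = 623
    H-H: 1 × 451 = 451
    Σ(broken) = 5194 kJ
  Bonds formed (products):
    C-C: 3 × 360 = 1080
    C-H: 10 × 425 = 4250
    Σ(formed) = 5330 kJ
  ΔH_I = 5194 − 5330 = −136 kJ
Reaction II:
  Bonds broken (reactants):
    C-C: 3 × 360 = 1080
    C-H: 10 × 425 = 4250
    Σ(broken) = 5330 kJ
  Bonds formed (products):
    C-H: 8 × 425 = 3400
    C=C: 2 × 623 = 1246
    H-H: 1 × 451 = 451
    Σ(formed) = 5097 kJ
  ΔH_II = 5330 − 5097 = +233 kJ
ΔH_I − ΔH_II = −369 kJ, so reaction I has the more negative ΔH; |ΔH_I − ΔH_II| = 369 kJ.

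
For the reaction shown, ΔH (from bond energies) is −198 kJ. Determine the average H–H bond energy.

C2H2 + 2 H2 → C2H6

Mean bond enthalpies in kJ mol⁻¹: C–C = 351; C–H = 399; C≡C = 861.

D(H–H) ≈ 444 kJ/mol

Let D be the H–H bond energy.
Σ(broken) = 1×861 + 2×399 + 2×D = 1659 + 2D
Σ(formed) = 1×351 + 6×399 = 2745
ΔH = Σ(broken) − Σ(formed) = (1659 + 2D) − (2745) = −1086 + 2D
Setting this equal to −198 kJ gives 2D = 888, so D = 444 kJ/mol.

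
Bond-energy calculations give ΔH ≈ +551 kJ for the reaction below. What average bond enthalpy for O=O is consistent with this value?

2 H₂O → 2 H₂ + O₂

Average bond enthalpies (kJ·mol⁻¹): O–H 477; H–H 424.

D(O=O) ≈ 509 kJ/mol

Let D be the O=O bond energy.
Σ(broken) = 4×477 = 1908
Σ(formed) = 2×424 + 1×D = 848 + D
ΔH = Σ(broken) − Σ(formed) = (1908) − (848 + D) = +1060 − D
Setting this equal to +551 kJ gives D = 509 kJ/mol.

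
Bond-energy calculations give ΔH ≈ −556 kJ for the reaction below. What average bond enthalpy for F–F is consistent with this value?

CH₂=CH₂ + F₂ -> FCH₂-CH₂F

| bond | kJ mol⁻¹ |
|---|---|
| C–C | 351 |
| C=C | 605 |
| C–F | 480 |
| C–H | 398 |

D(F–F) ≈ 150 kJ/mol

Let D be the F–F bond energy.
Σ(broken) = 4×398 + 1×605 + 1×D = 2197 + D
Σ(formed) = 1×351 + 2×480 + 4×398 = 2903
ΔH = Σ(broken) − Σ(formed) = (2197 + D) − (2903) = −706 + D
Setting this equal to −556 kJ gives D = 150 kJ/mol.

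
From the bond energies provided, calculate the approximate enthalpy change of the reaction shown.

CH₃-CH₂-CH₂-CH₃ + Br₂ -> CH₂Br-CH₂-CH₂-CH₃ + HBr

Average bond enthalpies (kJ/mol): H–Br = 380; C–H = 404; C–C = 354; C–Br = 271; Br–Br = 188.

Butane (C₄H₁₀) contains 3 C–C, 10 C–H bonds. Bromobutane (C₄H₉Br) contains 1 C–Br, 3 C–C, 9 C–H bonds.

Bonds broken (reactants):
  Br–Br: 1 × 188 = 188
  C–C: 3 × 354 = 1062
  C–H: 10 × 404 = 4040
  Σ(broken) = 5290 kJ
Bonds formed (products):
  C–Br: 1 × 271 = 271
  C–C: 3 × 354 = 1062
  C–H: 9 × 404 = 3636
  H–Br: 1 × 380 = 380
  Σ(formed) = 5349 kJ
ΔH = Σ(broken) − Σ(formed) = 5290 − 5349 = −59 kJ

ΔH ≈ −59 kJ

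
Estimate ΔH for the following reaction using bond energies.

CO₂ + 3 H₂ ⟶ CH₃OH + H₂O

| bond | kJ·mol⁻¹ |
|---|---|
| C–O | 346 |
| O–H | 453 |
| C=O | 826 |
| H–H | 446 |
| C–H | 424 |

ΔH ≈ +13 kJ

Bonds broken (reactants):
  C=O: 2 × 826 = 1652
  H–H: 3 × 446 = 1338
  Σ(broken) = 2990 kJ
Bonds formed (products):
  C–H: 3 × 424 = 1272
  C–O: 1 × 346 = 346
  O–H: 3 × 453 = 1359
  Σ(formed) = 2977 kJ
ΔH = Σ(broken) − Σ(formed) = 2990 − 2977 = +13 kJ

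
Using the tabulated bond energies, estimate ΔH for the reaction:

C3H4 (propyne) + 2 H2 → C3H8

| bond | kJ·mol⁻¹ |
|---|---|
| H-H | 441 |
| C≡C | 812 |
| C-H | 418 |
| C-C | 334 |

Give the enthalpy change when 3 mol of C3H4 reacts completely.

Bonds broken (reactants):
  C≡C: 1 × 812 = 812
  C-C: 1 × 334 = 334
  C-H: 4 × 418 = 1672
  H-H: 2 × 441 = 882
  Σ(broken) = 3700 kJ
Bonds formed (products):
  C-C: 2 × 334 = 668
  C-H: 8 × 418 = 3344
  Σ(formed) = 4012 kJ
ΔH = Σ(broken) − Σ(formed) = 3700 − 4012 = −312 kJ
For 3× the reaction as written: 3 × (−312) = −936 kJ

ΔH = −936 kJ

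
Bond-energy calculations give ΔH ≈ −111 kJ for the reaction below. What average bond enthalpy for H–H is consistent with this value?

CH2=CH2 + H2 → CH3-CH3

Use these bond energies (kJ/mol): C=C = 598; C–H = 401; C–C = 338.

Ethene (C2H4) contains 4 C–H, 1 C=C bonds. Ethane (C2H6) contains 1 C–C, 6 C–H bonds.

Let D be the H–H bond energy.
Σ(broken) = 4×401 + 1×598 + 1×D = 2202 + D
Σ(formed) = 1×338 + 6×401 = 2744
ΔH = Σ(broken) − Σ(formed) = (2202 + D) − (2744) = −542 + D
Setting this equal to −111 kJ gives D = 431 kJ/mol.

D(H–H) ≈ 431 kJ/mol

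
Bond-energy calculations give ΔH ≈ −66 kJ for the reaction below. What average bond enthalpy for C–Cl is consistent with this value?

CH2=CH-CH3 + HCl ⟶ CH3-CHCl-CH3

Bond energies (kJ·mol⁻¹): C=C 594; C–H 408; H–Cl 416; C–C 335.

Let D be the C–Cl bond energy.
Σ(broken) = 1×335 + 6×408 + 1×594 + 1×416 = 3793
Σ(formed) = 2×335 + 1×D + 7×408 = 3526 + D
ΔH = Σ(broken) − Σ(formed) = (3793) − (3526 + D) = +267 − D
Setting this equal to −66 kJ gives D = 333 kJ/mol.

D(C–Cl) ≈ 333 kJ/mol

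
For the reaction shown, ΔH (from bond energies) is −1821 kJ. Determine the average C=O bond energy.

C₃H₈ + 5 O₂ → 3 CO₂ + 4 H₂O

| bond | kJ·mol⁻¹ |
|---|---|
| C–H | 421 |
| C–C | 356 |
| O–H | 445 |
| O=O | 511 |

D(C=O) ≈ 816 kJ/mol

Let D be the C=O bond energy.
Σ(broken) = 2×356 + 8×421 + 5×511 = 6635
Σ(formed) = 6×D + 8×445 = 3560 + 6D
ΔH = Σ(broken) − Σ(formed) = (6635) − (3560 + 6D) = +3075 − 6D
Setting this equal to −1821 kJ gives 6D = 4896, so D = 816 kJ/mol.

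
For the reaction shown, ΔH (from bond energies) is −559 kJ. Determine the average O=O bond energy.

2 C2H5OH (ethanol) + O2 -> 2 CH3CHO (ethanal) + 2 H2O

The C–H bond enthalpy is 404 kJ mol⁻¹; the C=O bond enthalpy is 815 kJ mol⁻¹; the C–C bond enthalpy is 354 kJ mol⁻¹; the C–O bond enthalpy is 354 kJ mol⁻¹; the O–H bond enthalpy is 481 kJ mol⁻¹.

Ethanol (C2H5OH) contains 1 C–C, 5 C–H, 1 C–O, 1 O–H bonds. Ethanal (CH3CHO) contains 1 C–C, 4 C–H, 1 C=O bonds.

D(O=O) ≈ 517 kJ/mol

Let D be the O=O bond energy.
Σ(broken) = 2×354 + 10×404 + 2×354 + 2×481 + 1×D = 6418 + D
Σ(formed) = 2×354 + 8×404 + 2×815 + 4×481 = 7494
ΔH = Σ(broken) − Σ(formed) = (6418 + D) − (7494) = −1076 + D
Setting this equal to −559 kJ gives D = 517 kJ/mol.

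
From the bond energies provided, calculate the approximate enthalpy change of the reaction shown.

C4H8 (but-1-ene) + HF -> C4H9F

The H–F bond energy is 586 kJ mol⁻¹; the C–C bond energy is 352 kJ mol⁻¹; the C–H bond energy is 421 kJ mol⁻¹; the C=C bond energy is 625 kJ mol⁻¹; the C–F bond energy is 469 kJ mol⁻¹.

ΔH ≈ −31 kJ

Bonds broken (reactants):
  C–C: 2 × 352 = 704
  C–H: 8 × 421 = 3368
  C=C: 1 × 625 = 625
  H–F: 1 × 586 = 586
  Σ(broken) = 5283 kJ
Bonds formed (products):
  C–C: 3 × 352 = 1056
  C–F: 1 × 469 = 469
  C–H: 9 × 421 = 3789
  Σ(formed) = 5314 kJ
ΔH = Σ(broken) − Σ(formed) = 5283 − 5314 = −31 kJ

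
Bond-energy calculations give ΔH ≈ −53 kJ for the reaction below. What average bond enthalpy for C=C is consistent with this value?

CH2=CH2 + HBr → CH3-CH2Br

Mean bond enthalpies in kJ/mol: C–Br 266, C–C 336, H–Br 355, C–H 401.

Let D be the C=C bond energy.
Σ(broken) = 4×401 + 1×D + 1×355 = 1959 + D
Σ(formed) = 1×266 + 1×336 + 5×401 = 2607
ΔH = Σ(broken) − Σ(formed) = (1959 + D) − (2607) = −648 + D
Setting this equal to −53 kJ gives D = 595 kJ/mol.

D(C=C) ≈ 595 kJ/mol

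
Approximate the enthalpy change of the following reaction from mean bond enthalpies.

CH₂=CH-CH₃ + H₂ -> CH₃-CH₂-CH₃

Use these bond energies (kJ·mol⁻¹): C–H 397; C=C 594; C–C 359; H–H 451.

Bonds broken (reactants):
  C–C: 1 × 359 = 359
  C–H: 6 × 397 = 2382
  C=C: 1 × 594 = 594
  H–H: 1 × 451 = 451
  Σ(broken) = 3786 kJ
Bonds formed (products):
  C–C: 2 × 359 = 718
  C–H: 8 × 397 = 3176
  Σ(formed) = 3894 kJ
ΔH = Σ(broken) − Σ(formed) = 3786 − 3894 = −108 kJ

ΔH ≈ −108 kJ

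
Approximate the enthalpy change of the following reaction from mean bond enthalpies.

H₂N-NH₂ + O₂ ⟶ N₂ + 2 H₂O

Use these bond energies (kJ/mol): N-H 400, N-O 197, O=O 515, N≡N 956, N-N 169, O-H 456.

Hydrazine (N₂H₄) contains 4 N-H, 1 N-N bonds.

ΔH ≈ −496 kJ

Bonds broken (reactants):
  N-H: 4 × 400 = 1600
  N-N: 1 × 169 = 169
  O=O: 1 × 515 = 515
  Σ(broken) = 2284 kJ
Bonds formed (products):
  N≡N: 1 × 956 = 956
  O-H: 4 × 456 = 1824
  Σ(formed) = 2780 kJ
ΔH = Σ(broken) − Σ(formed) = 2284 − 2780 = −496 kJ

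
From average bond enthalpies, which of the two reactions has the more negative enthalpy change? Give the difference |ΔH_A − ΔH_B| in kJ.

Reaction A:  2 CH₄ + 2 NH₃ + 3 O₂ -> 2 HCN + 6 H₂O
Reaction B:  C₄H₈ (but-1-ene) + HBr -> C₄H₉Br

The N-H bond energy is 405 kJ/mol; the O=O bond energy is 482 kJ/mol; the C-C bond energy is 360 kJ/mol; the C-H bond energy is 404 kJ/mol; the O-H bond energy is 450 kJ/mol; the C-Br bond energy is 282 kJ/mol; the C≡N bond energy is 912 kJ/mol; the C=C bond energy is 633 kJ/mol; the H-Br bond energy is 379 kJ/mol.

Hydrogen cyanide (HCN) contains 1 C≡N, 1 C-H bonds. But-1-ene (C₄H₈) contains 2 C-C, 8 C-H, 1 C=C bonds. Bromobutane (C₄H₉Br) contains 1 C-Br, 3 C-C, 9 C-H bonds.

Reaction A, by 890 kJ

Reaction A:
  Bonds broken (reactants):
    C-H: 8 × 404 = 3232
    N-H: 6 × 405 = 2430
    O=O: 3 × 482 = 1446
    Σ(broken) = 7108 kJ
  Bonds formed (products):
    C≡N: 2 × 912 = 1824
    C-H: 2 × 404 = 808
    O-H: 12 × 450 = 5400
    Σ(formed) = 8032 kJ
  ΔH_A = 7108 − 8032 = −924 kJ
Reaction B:
  Bonds broken (reactants):
    C-C: 2 × 360 = 720
    C-H: 8 × 404 = 3232
    C=C: 1 × 633 = 633
    H-Br: 1 × 379 = 379
    Σ(broken) = 4964 kJ
  Bonds formed (products):
    C-Br: 1 × 282 = 282
    C-C: 3 × 360 = 1080
    C-H: 9 × 404 = 3636
    Σ(formed) = 4998 kJ
  ΔH_B = 4964 − 4998 = −34 kJ
ΔH_A − ΔH_B = −890 kJ, so reaction A has the more negative ΔH; |ΔH_A − ΔH_B| = 890 kJ.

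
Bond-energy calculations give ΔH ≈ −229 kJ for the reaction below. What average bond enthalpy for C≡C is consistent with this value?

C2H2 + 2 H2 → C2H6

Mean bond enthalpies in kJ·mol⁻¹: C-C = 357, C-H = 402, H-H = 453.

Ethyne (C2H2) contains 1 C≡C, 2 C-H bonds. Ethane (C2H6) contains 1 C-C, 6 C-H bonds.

Let D be the C≡C bond energy.
Σ(broken) = 1×D + 2×402 + 2×453 = 1710 + D
Σ(formed) = 1×357 + 6×402 = 2769
ΔH = Σ(broken) − Σ(formed) = (1710 + D) − (2769) = −1059 + D
Setting this equal to −229 kJ gives D = 830 kJ/mol.

D(C≡C) ≈ 830 kJ/mol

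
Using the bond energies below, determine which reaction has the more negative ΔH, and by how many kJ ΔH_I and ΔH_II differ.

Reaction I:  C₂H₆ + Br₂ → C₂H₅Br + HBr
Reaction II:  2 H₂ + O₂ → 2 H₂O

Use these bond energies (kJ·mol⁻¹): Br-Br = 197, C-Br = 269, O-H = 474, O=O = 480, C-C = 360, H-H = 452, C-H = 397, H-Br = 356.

Reaction I:
  Bonds broken (reactants):
    Br-Br: 1 × 197 = 197
    C-C: 1 × 360 = 360
    C-H: 6 × 397 = 2382
    Σ(broken) = 2939 kJ
  Bonds formed (products):
    C-Br: 1 × 269 = 269
    C-C: 1 × 360 = 360
    C-H: 5 × 397 = 1985
    H-Br: 1 × 356 = 356
    Σ(formed) = 2970 kJ
  ΔH_I = 2939 − 2970 = −31 kJ
Reaction II:
  Bonds broken (reactants):
    H-H: 2 × 452 = 904
    O=O: 1 × 480 = 480
    Σ(broken) = 1384 kJ
  Bonds formed (products):
    O-H: 4 × 474 = 1896
    Σ(formed) = 1896 kJ
  ΔH_II = 1384 − 1896 = −512 kJ
ΔH_I − ΔH_II = +481 kJ, so reaction II has the more negative ΔH; |ΔH_I − ΔH_II| = 481 kJ.

Reaction II, by 481 kJ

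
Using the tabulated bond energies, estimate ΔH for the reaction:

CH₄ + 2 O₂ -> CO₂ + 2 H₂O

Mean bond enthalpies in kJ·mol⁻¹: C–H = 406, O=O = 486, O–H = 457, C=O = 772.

Bonds broken (reactants):
  C–H: 4 × 406 = 1624
  O=O: 2 × 486 = 972
  Σ(broken) = 2596 kJ
Bonds formed (products):
  C=O: 2 × 772 = 1544
  O–H: 4 × 457 = 1828
  Σ(formed) = 3372 kJ
ΔH = Σ(broken) − Σ(formed) = 2596 − 3372 = −776 kJ

ΔH ≈ −776 kJ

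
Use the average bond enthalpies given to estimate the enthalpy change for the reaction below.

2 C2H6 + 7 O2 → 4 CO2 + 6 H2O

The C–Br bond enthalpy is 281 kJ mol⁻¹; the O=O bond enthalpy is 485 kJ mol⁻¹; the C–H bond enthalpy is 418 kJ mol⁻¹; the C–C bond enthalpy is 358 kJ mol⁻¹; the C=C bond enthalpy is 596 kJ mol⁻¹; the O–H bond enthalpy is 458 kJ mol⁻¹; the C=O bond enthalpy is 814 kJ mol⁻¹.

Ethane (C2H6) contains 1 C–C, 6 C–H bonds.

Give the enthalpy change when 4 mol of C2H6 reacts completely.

ΔH = −5762 kJ

Bonds broken (reactants):
  C–C: 2 × 358 = 716
  C–H: 12 × 418 = 5016
  O=O: 7 × 485 = 3395
  Σ(broken) = 9127 kJ
Bonds formed (products):
  C=O: 8 × 814 = 6512
  O–H: 12 × 458 = 5496
  Σ(formed) = 12008 kJ
ΔH = Σ(broken) − Σ(formed) = 9127 − 12008 = −2881 kJ
For 2× the reaction as written: 2 × (−2881) = −5762 kJ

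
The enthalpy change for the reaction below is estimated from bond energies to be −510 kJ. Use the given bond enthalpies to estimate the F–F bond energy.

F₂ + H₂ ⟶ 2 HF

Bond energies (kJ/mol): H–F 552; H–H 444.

Let D be the F–F bond energy.
Σ(broken) = 1×D + 1×444 = 444 + D
Σ(formed) = 2×552 = 1104
ΔH = Σ(broken) − Σ(formed) = (444 + D) − (1104) = −660 + D
Setting this equal to −510 kJ gives D = 150 kJ/mol.

D(F–F) ≈ 150 kJ/mol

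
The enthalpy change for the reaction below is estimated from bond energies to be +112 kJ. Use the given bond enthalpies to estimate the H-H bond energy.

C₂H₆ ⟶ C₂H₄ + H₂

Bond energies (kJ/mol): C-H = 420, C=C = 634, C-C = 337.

D(H-H) ≈ 431 kJ/mol

Let D be the H-H bond energy.
Σ(broken) = 1×337 + 6×420 = 2857
Σ(formed) = 4×420 + 1×634 + 1×D = 2314 + D
ΔH = Σ(broken) − Σ(formed) = (2857) − (2314 + D) = +543 − D
Setting this equal to +112 kJ gives D = 431 kJ/mol.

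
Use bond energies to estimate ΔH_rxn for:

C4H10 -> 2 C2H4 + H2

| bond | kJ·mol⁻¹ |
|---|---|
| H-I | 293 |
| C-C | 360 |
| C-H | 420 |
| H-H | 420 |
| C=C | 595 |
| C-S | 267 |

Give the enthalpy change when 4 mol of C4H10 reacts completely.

ΔH = +1240 kJ

Bonds broken (reactants):
  C-C: 3 × 360 = 1080
  C-H: 10 × 420 = 4200
  Σ(broken) = 5280 kJ
Bonds formed (products):
  C-H: 8 × 420 = 3360
  C=C: 2 × 595 = 1190
  H-H: 1 × 420 = 420
  Σ(formed) = 4970 kJ
ΔH = Σ(broken) − Σ(formed) = 5280 − 4970 = +310 kJ
For 4× the reaction as written: 4 × (+310) = +1240 kJ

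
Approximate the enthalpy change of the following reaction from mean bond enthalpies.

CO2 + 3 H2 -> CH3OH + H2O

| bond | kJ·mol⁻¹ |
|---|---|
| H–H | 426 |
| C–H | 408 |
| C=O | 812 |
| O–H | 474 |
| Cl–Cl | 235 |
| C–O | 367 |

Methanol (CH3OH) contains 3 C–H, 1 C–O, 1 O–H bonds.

Bonds broken (reactants):
  C=O: 2 × 812 = 1624
  H–H: 3 × 426 = 1278
  Σ(broken) = 2902 kJ
Bonds formed (products):
  C–H: 3 × 408 = 1224
  C–O: 1 × 367 = 367
  O–H: 3 × 474 = 1422
  Σ(formed) = 3013 kJ
ΔH = Σ(broken) − Σ(formed) = 2902 − 3013 = −111 kJ

ΔH ≈ −111 kJ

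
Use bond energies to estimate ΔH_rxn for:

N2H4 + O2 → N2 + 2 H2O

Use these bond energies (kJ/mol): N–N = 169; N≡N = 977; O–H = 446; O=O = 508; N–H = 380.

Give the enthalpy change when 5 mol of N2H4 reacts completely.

Bonds broken (reactants):
  N–H: 4 × 380 = 1520
  N–N: 1 × 169 = 169
  O=O: 1 × 508 = 508
  Σ(broken) = 2197 kJ
Bonds formed (products):
  N≡N: 1 × 977 = 977
  O–H: 4 × 446 = 1784
  Σ(formed) = 2761 kJ
ΔH = Σ(broken) − Σ(formed) = 2197 − 2761 = −564 kJ
For 5× the reaction as written: 5 × (−564) = −2820 kJ

ΔH = −2820 kJ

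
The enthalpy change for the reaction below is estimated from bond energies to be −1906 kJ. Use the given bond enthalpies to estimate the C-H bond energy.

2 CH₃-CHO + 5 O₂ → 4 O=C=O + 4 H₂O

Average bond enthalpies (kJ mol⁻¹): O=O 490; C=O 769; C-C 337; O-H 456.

Let D be the C-H bond energy.
Σ(broken) = 2×337 + 8×D + 2×769 + 5×490 = 4662 + 8D
Σ(formed) = 8×769 + 8×456 = 9800
ΔH = Σ(broken) − Σ(formed) = (4662 + 8D) − (9800) = −5138 + 8D
Setting this equal to −1906 kJ gives 8D = 3232, so D = 404 kJ/mol.

D(C-H) ≈ 404 kJ/mol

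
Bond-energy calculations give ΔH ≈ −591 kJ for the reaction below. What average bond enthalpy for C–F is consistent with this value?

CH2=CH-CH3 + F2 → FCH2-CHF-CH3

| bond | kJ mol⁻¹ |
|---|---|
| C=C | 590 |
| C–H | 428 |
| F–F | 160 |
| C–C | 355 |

D(C–F) ≈ 493 kJ/mol

Let D be the C–F bond energy.
Σ(broken) = 1×355 + 6×428 + 1×590 + 1×160 = 3673
Σ(formed) = 2×355 + 2×D + 6×428 = 3278 + 2D
ΔH = Σ(broken) − Σ(formed) = (3673) − (3278 + 2D) = +395 − 2D
Setting this equal to −591 kJ gives 2D = 986, so D = 493 kJ/mol.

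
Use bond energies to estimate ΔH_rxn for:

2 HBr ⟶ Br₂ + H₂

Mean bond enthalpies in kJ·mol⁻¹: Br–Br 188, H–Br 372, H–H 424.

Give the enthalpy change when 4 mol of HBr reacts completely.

Bonds broken (reactants):
  H–Br: 2 × 372 = 744
  Σ(broken) = 744 kJ
Bonds formed (products):
  Br–Br: 1 × 188 = 188
  H–H: 1 × 424 = 424
  Σ(formed) = 612 kJ
ΔH = Σ(broken) − Σ(formed) = 744 − 612 = +132 kJ
For 2× the reaction as written: 2 × (+132) = +264 kJ

ΔH = +264 kJ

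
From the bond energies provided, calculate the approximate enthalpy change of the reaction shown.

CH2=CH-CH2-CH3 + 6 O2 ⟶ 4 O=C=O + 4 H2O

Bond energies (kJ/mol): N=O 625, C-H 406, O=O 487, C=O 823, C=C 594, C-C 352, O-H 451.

ΔH ≈ −2724 kJ

Bonds broken (reactants):
  C-C: 2 × 352 = 704
  C-H: 8 × 406 = 3248
  C=C: 1 × 594 = 594
  O=O: 6 × 487 = 2922
  Σ(broken) = 7468 kJ
Bonds formed (products):
  C=O: 8 × 823 = 6584
  O-H: 8 × 451 = 3608
  Σ(formed) = 10192 kJ
ΔH = Σ(broken) − Σ(formed) = 7468 − 10192 = −2724 kJ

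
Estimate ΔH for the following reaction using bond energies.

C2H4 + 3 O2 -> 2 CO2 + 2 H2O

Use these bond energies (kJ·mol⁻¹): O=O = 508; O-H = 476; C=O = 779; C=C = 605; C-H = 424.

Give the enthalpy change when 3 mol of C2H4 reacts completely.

Bonds broken (reactants):
  C-H: 4 × 424 = 1696
  C=C: 1 × 605 = 605
  O=O: 3 × 508 = 1524
  Σ(broken) = 3825 kJ
Bonds formed (products):
  C=O: 4 × 779 = 3116
  O-H: 4 × 476 = 1904
  Σ(formed) = 5020 kJ
ΔH = Σ(broken) − Σ(formed) = 3825 − 5020 = −1195 kJ
For 3× the reaction as written: 3 × (−1195) = −3585 kJ

ΔH = −3585 kJ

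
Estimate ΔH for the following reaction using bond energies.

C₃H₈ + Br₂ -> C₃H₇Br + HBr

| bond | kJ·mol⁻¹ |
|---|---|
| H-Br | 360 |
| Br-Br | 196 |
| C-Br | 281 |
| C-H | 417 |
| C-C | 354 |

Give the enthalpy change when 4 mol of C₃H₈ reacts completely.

Bonds broken (reactants):
  Br-Br: 1 × 196 = 196
  C-C: 2 × 354 = 708
  C-H: 8 × 417 = 3336
  Σ(broken) = 4240 kJ
Bonds formed (products):
  C-Br: 1 × 281 = 281
  C-C: 2 × 354 = 708
  C-H: 7 × 417 = 2919
  H-Br: 1 × 360 = 360
  Σ(formed) = 4268 kJ
ΔH = Σ(broken) − Σ(formed) = 4240 − 4268 = −28 kJ
For 4× the reaction as written: 4 × (−28) = −112 kJ

ΔH = −112 kJ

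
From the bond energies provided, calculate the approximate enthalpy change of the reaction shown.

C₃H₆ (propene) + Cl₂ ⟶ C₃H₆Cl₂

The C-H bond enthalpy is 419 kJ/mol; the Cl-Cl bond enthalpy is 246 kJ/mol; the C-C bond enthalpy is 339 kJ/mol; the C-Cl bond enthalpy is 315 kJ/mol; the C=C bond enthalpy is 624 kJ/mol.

ΔH ≈ −99 kJ

Bonds broken (reactants):
  C-C: 1 × 339 = 339
  C-H: 6 × 419 = 2514
  C=C: 1 × 624 = 624
  Cl-Cl: 1 × 246 = 246
  Σ(broken) = 3723 kJ
Bonds formed (products):
  C-C: 2 × 339 = 678
  C-Cl: 2 × 315 = 630
  C-H: 6 × 419 = 2514
  Σ(formed) = 3822 kJ
ΔH = Σ(broken) − Σ(formed) = 3723 − 3822 = −99 kJ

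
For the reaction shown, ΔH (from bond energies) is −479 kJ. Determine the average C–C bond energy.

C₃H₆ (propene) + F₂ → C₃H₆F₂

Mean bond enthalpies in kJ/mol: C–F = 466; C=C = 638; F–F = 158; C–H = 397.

Let D be the C–C bond energy.
Σ(broken) = 1×D + 6×397 + 1×638 + 1×158 = 3178 + D
Σ(formed) = 2×D + 2×466 + 6×397 = 3314 + 2D
ΔH = Σ(broken) − Σ(formed) = (3178 + D) − (3314 + 2D) = −136 − D
Setting this equal to −479 kJ gives D = 343 kJ/mol.

D(C–C) ≈ 343 kJ/mol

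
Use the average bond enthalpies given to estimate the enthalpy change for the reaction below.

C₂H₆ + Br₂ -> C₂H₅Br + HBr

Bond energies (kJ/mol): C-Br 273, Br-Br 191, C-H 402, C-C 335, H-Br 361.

Bonds broken (reactants):
  Br-Br: 1 × 191 = 191
  C-C: 1 × 335 = 335
  C-H: 6 × 402 = 2412
  Σ(broken) = 2938 kJ
Bonds formed (products):
  C-Br: 1 × 273 = 273
  C-C: 1 × 335 = 335
  C-H: 5 × 402 = 2010
  H-Br: 1 × 361 = 361
  Σ(formed) = 2979 kJ
ΔH = Σ(broken) − Σ(formed) = 2938 − 2979 = −41 kJ

ΔH ≈ −41 kJ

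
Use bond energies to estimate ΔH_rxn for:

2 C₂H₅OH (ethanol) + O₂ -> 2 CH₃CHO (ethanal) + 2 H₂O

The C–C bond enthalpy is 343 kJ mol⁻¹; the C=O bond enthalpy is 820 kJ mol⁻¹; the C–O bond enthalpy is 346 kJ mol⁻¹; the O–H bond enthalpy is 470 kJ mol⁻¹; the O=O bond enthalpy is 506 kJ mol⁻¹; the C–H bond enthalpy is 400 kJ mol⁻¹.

Bonds broken (reactants):
  C–C: 2 × 343 = 686
  C–H: 10 × 400 = 4000
  C–O: 2 × 346 = 692
  O–H: 2 × 470 = 940
  O=O: 1 × 506 = 506
  Σ(broken) = 6824 kJ
Bonds formed (products):
  C–C: 2 × 343 = 686
  C–H: 8 × 400 = 3200
  C=O: 2 × 820 = 1640
  O–H: 4 × 470 = 1880
  Σ(formed) = 7406 kJ
ΔH = Σ(broken) − Σ(formed) = 6824 − 7406 = −582 kJ

ΔH ≈ −582 kJ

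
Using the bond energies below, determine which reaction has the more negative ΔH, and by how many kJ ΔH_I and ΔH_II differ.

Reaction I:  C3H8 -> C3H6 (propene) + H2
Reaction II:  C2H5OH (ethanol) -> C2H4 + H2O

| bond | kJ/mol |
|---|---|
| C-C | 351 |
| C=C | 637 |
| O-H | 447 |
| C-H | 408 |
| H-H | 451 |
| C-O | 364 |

Reaction I:
  Bonds broken (reactants):
    C-C: 2 × 351 = 702
    C-H: 8 × 408 = 3264
    Σ(broken) = 3966 kJ
  Bonds formed (products):
    C-C: 1 × 351 = 351
    C-H: 6 × 408 = 2448
    C=C: 1 × 637 = 637
    H-H: 1 × 451 = 451
    Σ(formed) = 3887 kJ
  ΔH_I = 3966 − 3887 = +79 kJ
Reaction II:
  Bonds broken (reactants):
    C-C: 1 × 351 = 351
    C-H: 5 × 408 = 2040
    C-O: 1 × 364 = 364
    O-H: 1 × 447 = 447
    Σ(broken) = 3202 kJ
  Bonds formed (products):
    C-H: 4 × 408 = 1632
    C=C: 1 × 637 = 637
    O-H: 2 × 447 = 894
    Σ(formed) = 3163 kJ
  ΔH_II = 3202 − 3163 = +39 kJ
ΔH_I − ΔH_II = +40 kJ, so reaction II has the more negative ΔH; |ΔH_I − ΔH_II| = 40 kJ.

Reaction II, by 40 kJ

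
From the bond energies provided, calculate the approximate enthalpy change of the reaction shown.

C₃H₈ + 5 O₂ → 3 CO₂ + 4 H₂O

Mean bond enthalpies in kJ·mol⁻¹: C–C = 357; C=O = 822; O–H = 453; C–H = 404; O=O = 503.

ΔH ≈ −2095 kJ

Bonds broken (reactants):
  C–C: 2 × 357 = 714
  C–H: 8 × 404 = 3232
  O=O: 5 × 503 = 2515
  Σ(broken) = 6461 kJ
Bonds formed (products):
  C=O: 6 × 822 = 4932
  O–H: 8 × 453 = 3624
  Σ(formed) = 8556 kJ
ΔH = Σ(broken) − Σ(formed) = 6461 − 8556 = −2095 kJ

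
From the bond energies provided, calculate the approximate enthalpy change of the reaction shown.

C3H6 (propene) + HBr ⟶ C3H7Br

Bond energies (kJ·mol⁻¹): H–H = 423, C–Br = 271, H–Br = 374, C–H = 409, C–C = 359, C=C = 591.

Bonds broken (reactants):
  C–C: 1 × 359 = 359
  C–H: 6 × 409 = 2454
  C=C: 1 × 591 = 591
  H–Br: 1 × 374 = 374
  Σ(broken) = 3778 kJ
Bonds formed (products):
  C–Br: 1 × 271 = 271
  C–C: 2 × 359 = 718
  C–H: 7 × 409 = 2863
  Σ(formed) = 3852 kJ
ΔH = Σ(broken) − Σ(formed) = 3778 − 3852 = −74 kJ

ΔH ≈ −74 kJ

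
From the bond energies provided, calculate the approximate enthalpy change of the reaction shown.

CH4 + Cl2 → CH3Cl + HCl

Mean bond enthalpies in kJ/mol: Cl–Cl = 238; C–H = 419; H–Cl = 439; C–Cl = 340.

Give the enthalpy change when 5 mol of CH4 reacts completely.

Bonds broken (reactants):
  C–H: 4 × 419 = 1676
  Cl–Cl: 1 × 238 = 238
  Σ(broken) = 1914 kJ
Bonds formed (products):
  C–Cl: 1 × 340 = 340
  C–H: 3 × 419 = 1257
  H–Cl: 1 × 439 = 439
  Σ(formed) = 2036 kJ
ΔH = Σ(broken) − Σ(formed) = 1914 − 2036 = −122 kJ
For 5× the reaction as written: 5 × (−122) = −610 kJ

ΔH = −610 kJ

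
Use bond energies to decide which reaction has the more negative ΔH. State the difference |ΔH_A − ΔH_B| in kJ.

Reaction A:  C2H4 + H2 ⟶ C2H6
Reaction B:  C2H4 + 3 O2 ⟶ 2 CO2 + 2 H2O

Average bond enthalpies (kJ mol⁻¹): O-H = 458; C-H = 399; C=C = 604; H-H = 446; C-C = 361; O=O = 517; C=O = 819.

Reaction B, by 1248 kJ

Reaction A:
  Bonds broken (reactants):
    C-H: 4 × 399 = 1596
    C=C: 1 × 604 = 604
    H-H: 1 × 446 = 446
    Σ(broken) = 2646 kJ
  Bonds formed (products):
    C-C: 1 × 361 = 361
    C-H: 6 × 399 = 2394
    Σ(formed) = 2755 kJ
  ΔH_A = 2646 − 2755 = −109 kJ
Reaction B:
  Bonds broken (reactants):
    C-H: 4 × 399 = 1596
    C=C: 1 × 604 = 604
    O=O: 3 × 517 = 1551
    Σ(broken) = 3751 kJ
  Bonds formed (products):
    C=O: 4 × 819 = 3276
    O-H: 4 × 458 = 1832
    Σ(formed) = 5108 kJ
  ΔH_B = 3751 − 5108 = −1357 kJ
ΔH_A − ΔH_B = +1248 kJ, so reaction B has the more negative ΔH; |ΔH_A − ΔH_B| = 1248 kJ.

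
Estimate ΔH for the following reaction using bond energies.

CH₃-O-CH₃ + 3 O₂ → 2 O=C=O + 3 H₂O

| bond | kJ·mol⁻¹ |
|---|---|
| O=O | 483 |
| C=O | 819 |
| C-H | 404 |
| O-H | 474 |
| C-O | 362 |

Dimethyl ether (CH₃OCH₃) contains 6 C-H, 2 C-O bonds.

Bonds broken (reactants):
  C-H: 6 × 404 = 2424
  C-O: 2 × 362 = 724
  O=O: 3 × 483 = 1449
  Σ(broken) = 4597 kJ
Bonds formed (products):
  C=O: 4 × 819 = 3276
  O-H: 6 × 474 = 2844
  Σ(formed) = 6120 kJ
ΔH = Σ(broken) − Σ(formed) = 4597 − 6120 = −1523 kJ

ΔH ≈ −1523 kJ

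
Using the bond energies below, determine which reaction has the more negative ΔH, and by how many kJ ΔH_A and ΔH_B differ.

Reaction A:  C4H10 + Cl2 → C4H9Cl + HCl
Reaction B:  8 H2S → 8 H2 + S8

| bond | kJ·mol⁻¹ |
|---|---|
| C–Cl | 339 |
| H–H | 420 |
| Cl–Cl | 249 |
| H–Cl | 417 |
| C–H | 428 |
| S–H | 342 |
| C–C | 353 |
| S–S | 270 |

Reaction A, by 31 kJ

Reaction A:
  Bonds broken (reactants):
    C–C: 3 × 353 = 1059
    C–H: 10 × 428 = 4280
    Cl–Cl: 1 × 249 = 249
    Σ(broken) = 5588 kJ
  Bonds formed (products):
    C–C: 3 × 353 = 1059
    C–Cl: 1 × 339 = 339
    C–H: 9 × 428 = 3852
    H–Cl: 1 × 417 = 417
    Σ(formed) = 5667 kJ
  ΔH_A = 5588 − 5667 = −79 kJ
Reaction B:
  Bonds broken (reactants):
    S–H: 16 × 342 = 5472
    Σ(broken) = 5472 kJ
  Bonds formed (products):
    H–H: 8 × 420 = 3360
    S–S: 8 × 270 = 2160
    Σ(formed) = 5520 kJ
  ΔH_B = 5472 − 5520 = −48 kJ
ΔH_A − ΔH_B = −31 kJ, so reaction A has the more negative ΔH; |ΔH_A − ΔH_B| = 31 kJ.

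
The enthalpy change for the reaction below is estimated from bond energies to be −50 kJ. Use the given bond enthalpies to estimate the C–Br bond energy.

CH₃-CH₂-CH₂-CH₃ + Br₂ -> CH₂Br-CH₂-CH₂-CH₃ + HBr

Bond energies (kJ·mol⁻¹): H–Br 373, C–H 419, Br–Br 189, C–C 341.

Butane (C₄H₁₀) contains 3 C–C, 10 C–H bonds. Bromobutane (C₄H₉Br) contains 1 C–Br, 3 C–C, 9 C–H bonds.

D(C–Br) ≈ 285 kJ/mol

Let D be the C–Br bond energy.
Σ(broken) = 1×189 + 3×341 + 10×419 = 5402
Σ(formed) = 1×D + 3×341 + 9×419 + 1×373 = 5167 + D
ΔH = Σ(broken) − Σ(formed) = (5402) − (5167 + D) = +235 − D
Setting this equal to −50 kJ gives D = 285 kJ/mol.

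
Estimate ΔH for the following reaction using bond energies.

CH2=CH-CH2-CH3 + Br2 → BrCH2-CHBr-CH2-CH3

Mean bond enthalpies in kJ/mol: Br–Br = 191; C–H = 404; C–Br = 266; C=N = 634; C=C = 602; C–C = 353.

ΔH ≈ −92 kJ

Bonds broken (reactants):
  Br–Br: 1 × 191 = 191
  C–C: 2 × 353 = 706
  C–H: 8 × 404 = 3232
  C=C: 1 × 602 = 602
  Σ(broken) = 4731 kJ
Bonds formed (products):
  C–Br: 2 × 266 = 532
  C–C: 3 × 353 = 1059
  C–H: 8 × 404 = 3232
  Σ(formed) = 4823 kJ
ΔH = Σ(broken) − Σ(formed) = 4731 − 4823 = −92 kJ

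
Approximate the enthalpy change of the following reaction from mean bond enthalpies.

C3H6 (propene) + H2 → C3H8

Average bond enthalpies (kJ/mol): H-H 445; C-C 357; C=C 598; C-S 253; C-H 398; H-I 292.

Bonds broken (reactants):
  C-C: 1 × 357 = 357
  C-H: 6 × 398 = 2388
  C=C: 1 × 598 = 598
  H-H: 1 × 445 = 445
  Σ(broken) = 3788 kJ
Bonds formed (products):
  C-C: 2 × 357 = 714
  C-H: 8 × 398 = 3184
  Σ(formed) = 3898 kJ
ΔH = Σ(broken) − Σ(formed) = 3788 − 3898 = −110 kJ

ΔH ≈ −110 kJ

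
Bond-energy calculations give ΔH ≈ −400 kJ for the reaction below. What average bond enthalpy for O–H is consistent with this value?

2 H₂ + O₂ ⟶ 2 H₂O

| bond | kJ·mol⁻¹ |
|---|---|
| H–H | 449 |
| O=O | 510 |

D(O–H) ≈ 452 kJ/mol

Let D be the O–H bond energy.
Σ(broken) = 2×449 + 1×510 = 1408
Σ(formed) = 4×D = 4D
ΔH = Σ(broken) − Σ(formed) = (1408) − (4D) = +1408 − 4D
Setting this equal to −400 kJ gives 4D = 1808, so D = 452 kJ/mol.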